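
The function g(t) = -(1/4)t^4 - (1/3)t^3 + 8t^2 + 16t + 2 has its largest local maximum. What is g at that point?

g'(t) = -t^3 - t^2 + 16t + 16. Setting g'(t) = 0 gives t ∈ {-4, -1, 4}.
Since g''(t) = -3t^2 - 2t + 16, we get g''(-4) = -24 < 0 ⇒ local maximum; g''(-1) = 15 > 0 ⇒ local minimum; g''(4) = -40 < 0 ⇒ local maximum.
So the largest local maximum value is g(4) = 326/3.

326/3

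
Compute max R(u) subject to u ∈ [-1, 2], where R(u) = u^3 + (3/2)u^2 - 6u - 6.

1/2

R'(u) = 3u^2 + 3u - 6, whose only zero in [-1, 2] is u = 1.
Candidates: R(-1) = 1/2; R(1) = -19/2; R(2) = -4.
The maximum over the interval is 1/2, attained at u = -1.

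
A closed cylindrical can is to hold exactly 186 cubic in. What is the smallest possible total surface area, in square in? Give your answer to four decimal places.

180.3806

With radius r and height h, πr²h = 186 so h = 186/(πr²), and S(r) = 2πr² + 2πrh = 2πr² + 2·186/r.
S'(r) = 4πr − 2·186/r² = 0 ⇒ r³ = 186/(2π), so r ≈ 3.0935 and h = 2r ≈ 6.1869.
S''(r) = 4π + 4·186/r³ > 0, so this is the minimum; S ≈ 180.3806.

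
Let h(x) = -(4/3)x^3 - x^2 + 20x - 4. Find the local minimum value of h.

-473/12

Critical points: h'(x) = -4x^2 - 2x + 20 vanishes at x = -5/2, 2.
Since h''(x) = -8x - 2, we get h''(-5/2) = 18 > 0 ⇒ local minimum; h''(2) = -18 < 0 ⇒ local maximum.
So the local minimum value is h(-5/2) = -473/12.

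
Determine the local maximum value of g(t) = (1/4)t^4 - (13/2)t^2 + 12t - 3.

11/4

g'(t) = t^3 - 13t + 12 = 0 at t = -4, 1, 3.
Since g''(t) = 3t^2 - 13, we get g''(-4) = 35 > 0 ⇒ local minimum; g''(1) = -10 < 0 ⇒ local maximum; g''(3) = 14 > 0 ⇒ local minimum.
The local maximum is g(1) = 11/4.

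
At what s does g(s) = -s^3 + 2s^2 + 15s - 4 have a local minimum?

-5/3

g'(s) = -3s^2 + 4s + 15. Setting g'(s) = 0 gives s ∈ {-5/3, 3}.
g''(s) = -6s + 4. g''(-5/3) = 14 > 0 ⇒ local minimum; g''(3) = -14 < 0 ⇒ local maximum.
The local minimum is g(-5/3) = -508/27.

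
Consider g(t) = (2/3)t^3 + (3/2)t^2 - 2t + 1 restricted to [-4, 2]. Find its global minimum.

-29/3

The derivative is 2t^2 + 3t - 2, which vanishes at t = -2 and t = 1/2.
Compare values at every candidate in [-4, 2]: g(-4) = -29/3, g(-2) = 17/3, g(1/2) = 11/24, g(2) = 25/3.
The minimum over the interval is -29/3, attained at t = -4.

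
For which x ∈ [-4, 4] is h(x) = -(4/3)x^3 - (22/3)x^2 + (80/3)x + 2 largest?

4/3

Differentiating, h'(x) = -4x^2 - (44/3)x + 80/3; whose only zero in [-4, 4] is x = 4/3.
Candidates: h(-4) = -410/3, h(4/3) = 1730/81, h(4) = -94.
The maximum over the interval is 1730/81, attained at x = 4/3.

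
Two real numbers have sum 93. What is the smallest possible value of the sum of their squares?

8649/2

With a + b = 93, a^2 + b^2 = a^2 + (93 − a)^2.
The derivative 2a − 2(93 − a) = 4a − 186 vanishes at a = 93/2; second derivative 4 > 0, a minimum.
The minimum is 2·(93/2)^2 = 8649/2.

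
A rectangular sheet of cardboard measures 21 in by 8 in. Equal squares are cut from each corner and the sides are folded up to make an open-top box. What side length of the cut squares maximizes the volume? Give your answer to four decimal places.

With cut size x, the volume is V(x) = x(21 − 2x)(8 − 2x) for 0 < x < 4.
V'(x) = 12x^2 − 116x + 168. Setting V'(x) = 0 gives x ≈ 1.7737 (the root in (0, 4)).
V''(x) = 24x − 116 is negative there, so this is the maximum; V ≈ 137.8332.

1.7737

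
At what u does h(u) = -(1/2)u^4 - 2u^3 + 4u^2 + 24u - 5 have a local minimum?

-2

Critical points: h'(u) = -2u^3 - 6u^2 + 8u + 24 vanishes at u = -3, -2, 2.
Second-derivative test with h''(u) = -6u^2 - 12u + 8: h''(-3) = -10 < 0 ⇒ local maximum; h''(-2) = 8 > 0 ⇒ local minimum; h''(2) = -40 < 0 ⇒ local maximum.
The local minimum is h(-2) = -29.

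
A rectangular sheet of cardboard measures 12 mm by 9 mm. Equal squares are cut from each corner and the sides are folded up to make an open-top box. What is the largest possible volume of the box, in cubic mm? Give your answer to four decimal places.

With cut size x, the volume is V(x) = x(12 − 2x)(9 − 2x) for 0 < x < 4.5.
V'(x) = 12x^2 − 84x + 108. Setting V'(x) = 0 gives x ≈ 1.6972 (the root in (0, 4.5)).
V''(x) = 24x − 84 is negative there, so this is the maximum; V ≈ 81.8722.

81.8722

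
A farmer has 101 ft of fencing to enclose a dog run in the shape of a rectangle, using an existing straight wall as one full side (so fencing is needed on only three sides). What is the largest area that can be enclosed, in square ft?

Let the sides perpendicular to the wall have length x and the parallel side y, so 2x + y = 101 and the area is A = xy = x(101 − 2x).
A'(x) = 101 − 4x = 0 gives x = 101/4, and A''(x) = −4 < 0 confirms a maximum.
Then y = 101 − 2·101/4 = 101/2 and A = 10201/8.

10201/8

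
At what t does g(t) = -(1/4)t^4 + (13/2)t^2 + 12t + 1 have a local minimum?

-1

g'(t) = -t^3 + 13t + 12. Setting g'(t) = 0 gives t ∈ {-3, -1, 4}.
Second-derivative test with g''(t) = -3t^2 + 13: g''(-3) = -14 < 0 ⇒ local maximum; g''(-1) = 10 > 0 ⇒ local minimum; g''(4) = -35 < 0 ⇒ local maximum.
Thus g has its local minimum at t = -1, with value -19/4.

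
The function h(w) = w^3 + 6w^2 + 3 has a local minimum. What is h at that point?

Critical points: h'(w) = 3w^2 + 12w vanishes at w = -4, 0.
Second-derivative test with h''(w) = 6w + 12: h''(-4) = -12 < 0 ⇒ local maximum; h''(0) = 12 > 0 ⇒ local minimum.
The local minimum is h(0) = 3.

3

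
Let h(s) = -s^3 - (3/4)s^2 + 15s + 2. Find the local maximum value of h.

h'(s) = -3s^2 - (3/2)s + 15 = 0 at s = -5/2, 2.
Since h''(s) = -6s - 3/2, we get h''(-5/2) = 27/2 > 0 ⇒ local minimum; h''(2) = -27/2 < 0 ⇒ local maximum.
The local maximum is h(2) = 21.

21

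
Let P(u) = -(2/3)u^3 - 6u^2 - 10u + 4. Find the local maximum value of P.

P'(u) = -2u^2 - 12u - 10. Setting P'(u) = 0 gives u ∈ {-5, -1}.
Second-derivative test with P''(u) = -4u - 12: P''(-5) = 8 > 0 ⇒ local minimum; P''(-1) = -8 < 0 ⇒ local maximum.
So the local maximum value is P(-1) = 26/3.

26/3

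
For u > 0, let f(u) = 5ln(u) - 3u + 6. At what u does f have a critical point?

f'(u) = 5/u − 3 = 0 gives u = 5/3.
f''(u) = -5/u², which is negative for u > 0, so this is a local maximum.
f(5/3) = 5·ln(5/3) - 5 + 6 ≈ 3.5541.

5/3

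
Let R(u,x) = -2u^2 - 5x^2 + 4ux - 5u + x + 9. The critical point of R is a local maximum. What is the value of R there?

323/24

∂R/∂u = -4u + 4x - 5 = 0 and ∂R/∂x = 4u - 10x + 1 = 0, so (u, x) = (-23/12, -2/3).
The Hessian has R_{uu} = -4, R_{xx} = -10, R_{ux} = 4, giving D = 24 > 0 with R_{uu} < 0, so the point is a local maximum.
R(-23/12, -2/3) = 323/24.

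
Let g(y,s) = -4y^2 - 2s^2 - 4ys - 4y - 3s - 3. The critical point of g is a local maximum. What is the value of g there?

∂g/∂y = -8y - 4s - 4 = 0 and ∂g/∂s = -4y - 4s - 3 = 0, so (y, s) = (-1/4, -1/2).
The Hessian has g_{yy} = -8, g_{ss} = -4, g_{ys} = -4, giving D = 16 > 0 with g_{yy} < 0, so the point is a local maximum.
g(-1/4, -1/2) = -7/4.

-7/4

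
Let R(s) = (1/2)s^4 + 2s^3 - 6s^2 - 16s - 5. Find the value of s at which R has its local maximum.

-1

R'(s) = 2s^3 + 6s^2 - 12s - 16 = 0 at s = -4, -1, 2.
Second-derivative test with R''(s) = 6s^2 + 12s - 12: R''(-4) = 36 > 0 ⇒ local minimum; R''(-1) = -18 < 0 ⇒ local maximum; R''(2) = 36 > 0 ⇒ local minimum.
Thus R has its local maximum at s = -1, with value 7/2.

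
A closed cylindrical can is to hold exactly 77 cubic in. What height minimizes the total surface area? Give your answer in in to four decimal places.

4.6111

With radius r and height h, πr²h = 77 so h = 77/(πr²), and S(r) = 2πr² + 2πrh = 2πr² + 2·77/r.
S'(r) = 4πr − 2·77/r² = 0 ⇒ r³ = 77/(2π), so r ≈ 2.3055 and h = 2r ≈ 4.6111.
S''(r) = 4π + 4·77/r³ > 0, so this is the minimum; S ≈ 100.1940.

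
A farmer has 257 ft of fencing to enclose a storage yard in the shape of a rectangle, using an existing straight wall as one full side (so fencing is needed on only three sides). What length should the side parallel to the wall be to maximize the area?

Let the sides perpendicular to the wall have length x and the parallel side y, so 2x + y = 257 and the area is A = xy = x(257 − 2x).
A'(x) = 257 − 4x = 0 gives x = 257/4, and A''(x) = −4 < 0 confirms a maximum.
Then y = 257 − 2·257/4 = 257/2 and A = 66049/8.

257/2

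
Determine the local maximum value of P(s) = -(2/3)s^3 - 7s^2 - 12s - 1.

14/3

P'(s) = -2s^2 - 14s - 12. Setting P'(s) = 0 gives s ∈ {-6, -1}.
P''(s) = -4s - 14. P''(-6) = 10 > 0 ⇒ local minimum; P''(-1) = -10 < 0 ⇒ local maximum.
The local maximum is P(-1) = 14/3.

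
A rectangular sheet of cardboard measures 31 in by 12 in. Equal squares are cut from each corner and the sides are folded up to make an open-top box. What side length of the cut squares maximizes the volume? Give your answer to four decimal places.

2.6543

With cut size x, the volume is V(x) = x(31 − 2x)(12 − 2x) for 0 < x < 6.
V'(x) = 12x^2 − 172x + 372. Setting V'(x) = 0 gives x ≈ 2.6543 (the root in (0, 6)).
V''(x) = 24x − 172 is negative there, so this is the maximum; V ≈ 456.3045.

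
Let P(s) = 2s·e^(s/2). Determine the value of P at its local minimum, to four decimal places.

-1.4715

P'(s) = 2·e^(s/2) + (2s)·(1/2)·e^(s/2) = (s + 2)·e^(s/2). Since e^(s/2) > 0, the only critical point is s = -2.
P''(-2) has the same sign as 1 > 0, so this is a local minimum.
P(-2) = (-4)·e^(-1) ≈ -1.4715.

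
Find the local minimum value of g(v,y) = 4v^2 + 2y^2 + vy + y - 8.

-252/31

∂g/∂v = 8v + y = 0 and ∂g/∂y = v + 4y + 1 = 0, so (v, y) = (1/31, -8/31).
The Hessian has g_{vv} = 8, g_{yy} = 4, g_{vy} = 1, giving D = 31 > 0 with g_{vv} > 0, so the point is a local minimum.
g(1/31, -8/31) = -252/31.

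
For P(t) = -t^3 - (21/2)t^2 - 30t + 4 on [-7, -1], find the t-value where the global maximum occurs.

-7

P'(t) = -3t^2 - 21t - 30, which vanishes at t = -5 and t = -2.
Compare values at every candidate in [-7, -1]: P(-7) = 85/2, P(-5) = 33/2, P(-2) = 30, P(-1) = 49/2.
Hence the absolute maximum is 85/2 at t = -7.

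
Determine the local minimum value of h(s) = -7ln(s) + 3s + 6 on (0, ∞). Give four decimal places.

7.0689

h'(s) = -7/s + 3 = 0 gives s = 7/3.
h''(s) = 7/s², which is positive for s > 0, so this is a local minimum.
h(7/3) = -7·ln(7/3) + 7 + 6 ≈ 7.0689.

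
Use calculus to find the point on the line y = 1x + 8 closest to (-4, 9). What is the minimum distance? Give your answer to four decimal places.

3.5355

Minimize D(x)^2 = (x + 4)^2 + (x - 1)^2.
d/dx[D^2] = 2(x + 4) + 2·1·(x - 1) = 0 ⇒ x = -3/2.
Then y = 13/2 and the distance is √(25/2) ≈ 3.5355.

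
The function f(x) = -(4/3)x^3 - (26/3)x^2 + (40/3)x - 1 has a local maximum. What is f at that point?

295/81

f'(x) = -4x^2 - (52/3)x + 40/3 = 0 at x = -5, 2/3.
Since f''(x) = -8x - 52/3, we get f''(-5) = 68/3 > 0 ⇒ local minimum; f''(2/3) = -68/3 < 0 ⇒ local maximum.
Thus f has its local maximum at x = 2/3, with value 295/81.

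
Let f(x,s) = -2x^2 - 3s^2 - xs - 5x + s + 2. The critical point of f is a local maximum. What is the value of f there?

∂f/∂x = -4x - s - 5 = 0 and ∂f/∂s = -x - 6s + 1 = 0, so (x, s) = (-31/23, 9/23).
The Hessian has f_{xx} = -4, f_{ss} = -6, f_{xs} = -1, giving D = 23 > 0 with f_{xx} < 0, so the point is a local maximum.
f(-31/23, 9/23) = 128/23.

128/23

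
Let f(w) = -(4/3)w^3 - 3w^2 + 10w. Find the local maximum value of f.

17/3

f'(w) = -4w^2 - 6w + 10 = 0 at w = -5/2, 1.
Second-derivative test with f''(w) = -8w - 6: f''(-5/2) = 14 > 0 ⇒ local minimum; f''(1) = -14 < 0 ⇒ local maximum.
The local maximum is f(1) = 17/3.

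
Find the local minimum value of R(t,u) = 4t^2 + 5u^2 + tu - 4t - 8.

∂R/∂t = 8t + u - 4 = 0 and ∂R/∂u = t + 10u = 0, so (t, u) = (40/79, -4/79).
The Hessian has R_{tt} = 8, R_{uu} = 10, R_{tu} = 1, giving D = 79 > 0 with R_{tt} > 0, so the point is a local minimum.
R(40/79, -4/79) = -712/79.

-712/79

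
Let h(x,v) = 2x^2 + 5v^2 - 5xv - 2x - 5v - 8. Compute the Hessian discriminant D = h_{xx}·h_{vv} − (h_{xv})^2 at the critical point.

∂h/∂x = 4x - 5v - 2 = 0 and ∂h/∂v = -5x + 10v - 5 = 0, so (x, v) = (3, 2).
The Hessian has h_{xx} = 4, h_{vv} = 10, h_{xv} = -5, giving D = 15 > 0 with h_{xx} > 0, so the point is a local minimum.
D = (4)·(10) − (-5)^2 = 15.

15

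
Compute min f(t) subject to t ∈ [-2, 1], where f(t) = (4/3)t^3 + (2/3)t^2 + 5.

-3

Differentiating, f'(t) = 4t^2 + (4/3)t; which vanishes at t = -1/3 and t = 0.
Compare values at every candidate in [-2, 1]: f(-2) = -3,  f(-1/3) = 407/81,  f(0) = 5,  f(1) = 7.
So the minimum is f(-2) = -3.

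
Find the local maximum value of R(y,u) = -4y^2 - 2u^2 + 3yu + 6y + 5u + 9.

469/23

∂R/∂y = -8y + 3u + 6 = 0 and ∂R/∂u = 3y - 4u + 5 = 0, so (y, u) = (39/23, 58/23).
The Hessian has R_{yy} = -8, R_{uu} = -4, R_{yu} = 3, giving D = 23 > 0 with R_{yy} < 0, so the point is a local maximum.
R(39/23, 58/23) = 469/23.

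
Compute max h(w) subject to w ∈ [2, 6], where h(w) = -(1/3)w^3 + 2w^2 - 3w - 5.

-5

The derivative is -w^2 + 4w - 3, whose only zero in [2, 6] is w = 3.
Compare values at every candidate in [2, 6]: h(2) = -17/3; h(3) = -5; h(6) = -23.
The maximum over the interval is -5, attained at w = 3.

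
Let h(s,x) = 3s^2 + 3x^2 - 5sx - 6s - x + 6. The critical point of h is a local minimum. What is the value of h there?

-75/11

∂h/∂s = 6s - 5x - 6 = 0 and ∂h/∂x = -5s + 6x - 1 = 0, so (s, x) = (41/11, 36/11).
The Hessian has h_{ss} = 6, h_{xx} = 6, h_{sx} = -5, giving D = 11 > 0 with h_{ss} > 0, so the point is a local minimum.
h(41/11, 36/11) = -75/11.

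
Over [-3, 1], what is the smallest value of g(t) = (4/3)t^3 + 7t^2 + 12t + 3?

-6

Differentiating, g'(t) = 4t^2 + 14t + 12; which vanishes at t = -2 and t = -3/2.
Candidates: g(-3) = -6; g(-2) = -11/3; g(-3/2) = -15/4; g(1) = 70/3.
Hence the absolute minimum is -6 at t = -3.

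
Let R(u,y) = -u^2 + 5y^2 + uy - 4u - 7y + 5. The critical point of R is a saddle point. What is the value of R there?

36/7

∂R/∂u = -2u + y - 4 = 0 and ∂R/∂y = u + 10y - 7 = 0, so (u, y) = (-11/7, 6/7).
The Hessian has R_{uu} = -2, R_{yy} = 10, R_{uy} = 1, giving D = -21 < 0, so the point is a saddle point.
R(-11/7, 6/7) = 36/7.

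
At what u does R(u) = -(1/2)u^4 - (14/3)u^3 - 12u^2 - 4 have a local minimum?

-3

Critical points: R'(u) = -2u^3 - 14u^2 - 24u vanishes at u = -4, -3, 0.
Second-derivative test with R''(u) = -6u^2 - 28u - 24: R''(-4) = -8 < 0 ⇒ local maximum; R''(-3) = 6 > 0 ⇒ local minimum; R''(0) = -24 < 0 ⇒ local maximum.
So the local minimum value is R(-3) = -53/2.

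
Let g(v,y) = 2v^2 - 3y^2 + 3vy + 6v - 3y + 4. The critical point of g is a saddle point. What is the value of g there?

∂g/∂v = 4v + 3y + 6 = 0 and ∂g/∂y = 3v - 6y - 3 = 0, so (v, y) = (-9/11, -10/11).
The Hessian has g_{vv} = 4, g_{yy} = -6, g_{vy} = 3, giving D = -33 < 0, so the point is a saddle point.
g(-9/11, -10/11) = 32/11.

32/11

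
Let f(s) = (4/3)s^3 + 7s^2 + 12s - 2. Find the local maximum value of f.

Critical points: f'(s) = 4s^2 + 14s + 12 vanishes at s = -2, -3/2.
Since f''(s) = 8s + 14, we get f''(-2) = -2 < 0 ⇒ local maximum; f''(-3/2) = 2 > 0 ⇒ local minimum.
So the local maximum value is f(-2) = -26/3.

-26/3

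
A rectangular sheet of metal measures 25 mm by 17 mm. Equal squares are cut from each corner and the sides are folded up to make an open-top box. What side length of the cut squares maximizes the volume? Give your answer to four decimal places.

3.3144

With cut size x, the volume is V(x) = x(25 − 2x)(17 − 2x) for 0 < x < 8.5.
V'(x) = 12x^2 − 168x + 425. Setting V'(x) = 0 gives x ≈ 3.3144 (the root in (0, 8.5)).
V''(x) = 24x − 168 is negative there, so this is the maximum; V ≈ 631.4972.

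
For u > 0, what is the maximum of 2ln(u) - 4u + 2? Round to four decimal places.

-1.3863

f'(u) = 2/u − 4 = 0 gives u = 1/2.
f''(u) = -2/u², which is negative for u > 0, so this is a local maximum.
f(1/2) = 2·ln(1/2) - 2 + 2 ≈ -1.3863.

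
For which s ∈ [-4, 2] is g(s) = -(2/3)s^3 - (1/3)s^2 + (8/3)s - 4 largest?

-4

Differentiating, g'(s) = -2s^2 - (2/3)s + 8/3; which vanishes at s = -4/3 and s = 1.
Compare values at every candidate in [-4, 2]: g(-4) = 68/3, g(-4/3) = -532/81, g(1) = -7/3, g(2) = -16/3.
So the maximum is g(-4) = 68/3.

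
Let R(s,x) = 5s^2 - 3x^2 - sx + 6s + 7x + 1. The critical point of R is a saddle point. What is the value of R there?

∂R/∂s = 10s - x + 6 = 0 and ∂R/∂x = -s - 6x + 7 = 0, so (s, x) = (-29/61, 76/61).
The Hessian has R_{ss} = 10, R_{xx} = -6, R_{sx} = -1, giving D = -61 < 0, so the point is a saddle point.
R(-29/61, 76/61) = 240/61.

240/61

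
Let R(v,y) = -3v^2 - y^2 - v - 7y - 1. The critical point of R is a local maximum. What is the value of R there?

34/3

∂R/∂v = -6v - 1 = 0 and ∂R/∂y = -2y - 7 = 0, so (v, y) = (-1/6, -7/2).
The Hessian has R_{vv} = -6, R_{yy} = -2, R_{vy} = 0, giving D = 12 > 0 with R_{vv} < 0, so the point is a local maximum.
R(-1/6, -7/2) = 34/3.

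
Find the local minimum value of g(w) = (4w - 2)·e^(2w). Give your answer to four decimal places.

g'(w) = 4·e^(2w) + (4w - 2)·2·e^(2w) = (8w)·e^(2w). Since e^(2w) > 0, the only critical point is w = 0.
g''(0) has the same sign as 8 > 0, so this is a local minimum.
g(0) = (-2)·e^(0) ≈ -2.0000.

-2.0000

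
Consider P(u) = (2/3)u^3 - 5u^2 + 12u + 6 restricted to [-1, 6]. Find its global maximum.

P'(u) = 2u^2 - 10u + 12, which vanishes at u = 2 and u = 3.
Compare values at every candidate in [-1, 6]: P(-1) = -35/3,  P(2) = 46/3,  P(3) = 15,  P(6) = 42.
So the maximum is P(6) = 42.

42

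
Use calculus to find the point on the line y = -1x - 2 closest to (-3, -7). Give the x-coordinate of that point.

1

Minimize D(x)^2 = (x + 3)^2 + (-x + 5)^2.
d/dx[D^2] = 2(x + 3) + 2·(-1)·(-x + 5) = 0 ⇒ x = 1.
Then y = -3 and the distance is √(32) ≈ 5.6569.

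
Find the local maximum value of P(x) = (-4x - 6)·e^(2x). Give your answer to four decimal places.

P'(x) = (-4)·e^(2x) + (-4x - 6)·2·e^(2x) = (-8x - 16)·e^(2x). Since e^(2x) > 0, the only critical point is x = -2.
P''(-2) has the same sign as -8 < 0, so this is a local maximum.
P(-2) = (2)·e^(-4) ≈ 0.0366.

0.0366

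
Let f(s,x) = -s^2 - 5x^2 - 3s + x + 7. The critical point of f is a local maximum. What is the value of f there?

93/10

∂f/∂s = -2s - 3 = 0 and ∂f/∂x = -10x + 1 = 0, so (s, x) = (-3/2, 1/10).
The Hessian has f_{ss} = -2, f_{xx} = -10, f_{sx} = 0, giving D = 20 > 0 with f_{ss} < 0, so the point is a local maximum.
f(-3/2, 1/10) = 93/10.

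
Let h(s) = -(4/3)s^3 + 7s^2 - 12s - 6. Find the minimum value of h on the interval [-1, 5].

-173/3

The derivative is -4s^2 + 14s - 12, which vanishes at s = 3/2 and s = 2.
Evaluating at the critical points and endpoints: h(-1) = 43/3; h(3/2) = -51/4; h(2) = -38/3; h(5) = -173/3.
Hence the absolute minimum is -173/3 at s = 5.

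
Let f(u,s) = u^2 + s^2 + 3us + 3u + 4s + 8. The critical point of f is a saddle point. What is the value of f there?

29/5

∂f/∂u = 2u + 3s + 3 = 0 and ∂f/∂s = 3u + 2s + 4 = 0, so (u, s) = (-6/5, -1/5).
The Hessian has f_{uu} = 2, f_{ss} = 2, f_{us} = 3, giving D = -5 < 0, so the point is a saddle point.
f(-6/5, -1/5) = 29/5.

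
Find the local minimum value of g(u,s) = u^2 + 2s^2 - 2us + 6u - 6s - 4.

-13

∂g/∂u = 2u - 2s + 6 = 0 and ∂g/∂s = -2u + 4s - 6 = 0, so (u, s) = (-3, 0).
The Hessian has g_{uu} = 2, g_{ss} = 4, g_{us} = -2, giving D = 4 > 0 with g_{uu} > 0, so the point is a local minimum.
g(-3, 0) = -13.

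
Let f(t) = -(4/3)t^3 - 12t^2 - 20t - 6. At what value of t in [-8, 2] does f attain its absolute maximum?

The derivative is -4t^2 - 24t - 20, which vanishes at t = -5 and t = -1.
Evaluating at the critical points and endpoints: f(-8) = 206/3; f(-5) = -118/3; f(-1) = 10/3; f(2) = -314/3.
Hence the absolute maximum is 206/3 at t = -8.

-8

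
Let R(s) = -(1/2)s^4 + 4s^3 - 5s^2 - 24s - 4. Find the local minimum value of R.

Critical points: R'(s) = -2s^3 + 12s^2 - 10s - 24 vanishes at s = -1, 3, 4.
Since R''(s) = -6s^2 + 24s - 10, we get R''(-1) = -40 < 0 ⇒ local maximum; R''(3) = 8 > 0 ⇒ local minimum; R''(4) = -10 < 0 ⇒ local maximum.
The local minimum is R(3) = -107/2.

-107/2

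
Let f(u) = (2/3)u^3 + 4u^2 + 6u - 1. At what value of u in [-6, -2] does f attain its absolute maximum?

The derivative is 2u^2 + 8u + 6, whose only zero in [-6, -2] is u = -3.
Evaluating at the critical points and endpoints: f(-6) = -37,  f(-3) = -1,  f(-2) = -7/3.
The maximum over the interval is -1, attained at u = -3.

-3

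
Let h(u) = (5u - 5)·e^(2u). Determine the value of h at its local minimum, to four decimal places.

h'(u) = 5·e^(2u) + (5u - 5)·2·e^(2u) = (10u - 5)·e^(2u). Since e^(2u) > 0, the only critical point is u = 1/2.
h''(1/2) has the same sign as 10 > 0, so this is a local minimum.
h(1/2) = (-5/2)·e^(1) ≈ -6.7957.

-6.7957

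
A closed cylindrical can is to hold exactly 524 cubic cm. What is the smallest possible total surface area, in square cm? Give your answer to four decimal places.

With radius r and height h, πr²h = 524 so h = 524/(πr²), and S(r) = 2πr² + 2πrh = 2πr² + 2·524/r.
S'(r) = 4πr − 2·524/r² = 0 ⇒ r³ = 524/(2π), so r ≈ 4.3690 and h = 2r ≈ 8.7380.
S''(r) = 4π + 4·524/r³ > 0, so this is the minimum; S ≈ 359.8063.

359.8063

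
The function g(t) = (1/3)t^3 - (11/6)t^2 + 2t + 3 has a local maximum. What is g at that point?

g'(t) = t^2 - (11/3)t + 2. Setting g'(t) = 0 gives t ∈ {2/3, 3}.
g''(t) = 2t - 11/3. g''(2/3) = -7/3 < 0 ⇒ local maximum; g''(3) = 7/3 > 0 ⇒ local minimum.
The local maximum is g(2/3) = 293/81.

293/81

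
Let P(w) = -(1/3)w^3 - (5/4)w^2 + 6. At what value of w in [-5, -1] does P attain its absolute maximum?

P'(w) = -w^2 - (5/2)w, whose only zero in [-5, -1] is w = -5/2.
Compare values at every candidate in [-5, -1]: P(-5) = 197/12,  P(-5/2) = 163/48,  P(-1) = 61/12.
The maximum over the interval is 197/12, attained at w = -5.

-5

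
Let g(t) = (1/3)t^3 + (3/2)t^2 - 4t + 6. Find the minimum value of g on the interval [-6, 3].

Differentiating, g'(t) = t^2 + 3t - 4; which vanishes at t = -4 and t = 1.
Evaluating at the critical points and endpoints: g(-6) = 12,  g(-4) = 74/3,  g(1) = 23/6,  g(3) = 33/2.
The minimum over the interval is 23/6, attained at t = 1.

23/6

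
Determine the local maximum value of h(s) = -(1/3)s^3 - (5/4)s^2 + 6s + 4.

145/16

h'(s) = -s^2 - (5/2)s + 6. Setting h'(s) = 0 gives s ∈ {-4, 3/2}.
Since h''(s) = -2s - 5/2, we get h''(-4) = 11/2 > 0 ⇒ local minimum; h''(3/2) = -11/2 < 0 ⇒ local maximum.
The local maximum is h(3/2) = 145/16.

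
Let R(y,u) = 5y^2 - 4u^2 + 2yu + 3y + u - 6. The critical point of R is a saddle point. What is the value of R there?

-541/84

∂R/∂y = 10y + 2u + 3 = 0 and ∂R/∂u = 2y - 8u + 1 = 0, so (y, u) = (-13/42, 1/21).
The Hessian has R_{yy} = 10, R_{uu} = -8, R_{yu} = 2, giving D = -84 < 0, so the point is a saddle point.
R(-13/42, 1/21) = -541/84.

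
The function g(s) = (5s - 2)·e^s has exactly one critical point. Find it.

-3/5

By the product rule, g'(s) = (5s + 3)·e^s. Since e^s > 0, the only critical point is s = -3/5.
g''(-3/5) has the same sign as 5 > 0, so this is a local minimum.
g(-3/5) = (-5)·e^(-3/5) ≈ -2.7441.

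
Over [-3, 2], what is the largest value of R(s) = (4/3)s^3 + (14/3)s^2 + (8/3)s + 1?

R'(s) = 4s^2 + (28/3)s + 8/3, which vanishes at s = -2 and s = -1/3.
Compare values at every candidate in [-3, 2]: R(-3) = -1,  R(-2) = 11/3,  R(-1/3) = 47/81,  R(2) = 107/3.
Hence the absolute maximum is 107/3 at s = 2.

107/3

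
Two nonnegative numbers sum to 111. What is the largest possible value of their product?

With x + y = 111, the product is P(x) = x(111 − x).
P'(x) = 111 − 2x = 0 gives x = 111/2; P'' = −2 < 0, so this is the maximum.
P = 111/2·111/2 = 12321/4.

12321/4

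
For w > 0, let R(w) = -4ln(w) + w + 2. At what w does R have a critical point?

R'(w) = -4/w + 1 = 0 gives w = 4.
R''(w) = 4/w², which is positive for w > 0, so this is a local minimum.
R(4) = -4·ln(4) + 4 + 2 ≈ 0.4548.

4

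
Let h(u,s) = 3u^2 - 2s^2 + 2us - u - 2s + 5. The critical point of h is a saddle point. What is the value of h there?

∂h/∂u = 6u + 2s - 1 = 0 and ∂h/∂s = 2u - 4s - 2 = 0, so (u, s) = (2/7, -5/14).
The Hessian has h_{uu} = 6, h_{ss} = -4, h_{us} = 2, giving D = -28 < 0, so the point is a saddle point.
h(2/7, -5/14) = 73/14.

73/14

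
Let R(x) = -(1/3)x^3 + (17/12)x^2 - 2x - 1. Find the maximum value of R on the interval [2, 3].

R'(x) = -x^2 + (17/6)x - 2, which has no zeros in [2, 3].
Candidates: R(2) = -2, R(3) = -13/4.
So the maximum is R(2) = -2.

-2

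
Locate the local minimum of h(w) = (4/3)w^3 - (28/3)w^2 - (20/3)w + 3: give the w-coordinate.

Critical points: h'(w) = 4w^2 - (56/3)w - 20/3 vanishes at w = -1/3, 5.
Second-derivative test with h''(w) = 8w - 56/3: h''(-1/3) = -64/3 < 0 ⇒ local maximum; h''(5) = 64/3 > 0 ⇒ local minimum.
So the local minimum value is h(5) = -97.

5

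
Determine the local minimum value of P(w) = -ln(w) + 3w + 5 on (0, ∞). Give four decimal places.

7.0986

P'(w) = -1/w + 3 = 0 gives w = 1/3.
P''(w) = 1/w², which is positive for w > 0, so this is a local minimum.
P(1/3) = -1·ln(1/3) + 1 + 5 ≈ 7.0986.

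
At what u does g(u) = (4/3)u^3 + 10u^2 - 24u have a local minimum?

1

Critical points: g'(u) = 4u^2 + 20u - 24 vanishes at u = -6, 1.
g''(u) = 8u + 20. g''(-6) = -28 < 0 ⇒ local maximum; g''(1) = 28 > 0 ⇒ local minimum.
Thus g has its local minimum at u = 1, with value -38/3.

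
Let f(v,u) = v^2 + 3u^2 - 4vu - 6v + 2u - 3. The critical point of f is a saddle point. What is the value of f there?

13

∂f/∂v = 2v - 4u - 6 = 0 and ∂f/∂u = -4v + 6u + 2 = 0, so (v, u) = (-7, -5).
The Hessian has f_{vv} = 2, f_{uu} = 6, f_{vu} = -4, giving D = -4 < 0, so the point is a saddle point.
f(-7, -5) = 13.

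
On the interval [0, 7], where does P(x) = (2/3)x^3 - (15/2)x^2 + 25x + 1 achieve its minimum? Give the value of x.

Differentiating, P'(x) = 2x^2 - 15x + 25; which vanishes at x = 5/2 and x = 5.
Candidates: P(0) = 1,  P(5/2) = 649/24,  P(5) = 131/6,  P(7) = 223/6.
So the minimum is P(0) = 1.

0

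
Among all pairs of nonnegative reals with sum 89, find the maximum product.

7921/4

With x + y = 89, the product is P(x) = x(89 − x).
P'(x) = 89 − 2x = 0 gives x = 89/2; P'' = −2 < 0, so this is the maximum.
P = 89/2·89/2 = 7921/4.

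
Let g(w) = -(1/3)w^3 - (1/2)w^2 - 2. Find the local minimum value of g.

-13/6

g'(w) = -w^2 - w. Setting g'(w) = 0 gives w ∈ {-1, 0}.
Since g''(w) = -2w - 1, we get g''(-1) = 1 > 0 ⇒ local minimum; g''(0) = -1 < 0 ⇒ local maximum.
So the local minimum value is g(-1) = -13/6.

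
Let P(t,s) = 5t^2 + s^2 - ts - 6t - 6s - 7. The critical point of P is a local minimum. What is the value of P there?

-385/19

∂P/∂t = 10t - s - 6 = 0 and ∂P/∂s = -t + 2s - 6 = 0, so (t, s) = (18/19, 66/19).
The Hessian has P_{tt} = 10, P_{ss} = 2, P_{ts} = -1, giving D = 19 > 0 with P_{tt} > 0, so the point is a local minimum.
P(18/19, 66/19) = -385/19.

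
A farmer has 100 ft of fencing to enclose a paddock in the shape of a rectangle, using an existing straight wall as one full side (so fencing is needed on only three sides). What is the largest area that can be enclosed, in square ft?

Let the sides perpendicular to the wall have length x and the parallel side y, so 2x + y = 100 and the area is A = xy = x(100 − 2x).
A'(x) = 100 − 4x = 0 gives x = 25, and A''(x) = −4 < 0 confirms a maximum.
Then y = 100 − 2·25 = 50 and A = 1250.

1250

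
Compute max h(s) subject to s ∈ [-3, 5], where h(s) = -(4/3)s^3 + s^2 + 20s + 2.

h'(s) = -4s^2 + 2s + 20, which vanishes at s = -2 and s = 5/2.
Candidates: h(-3) = -13; h(-2) = -70/3; h(5/2) = 449/12; h(5) = -119/3.
So the maximum is h(5/2) = 449/12.

449/12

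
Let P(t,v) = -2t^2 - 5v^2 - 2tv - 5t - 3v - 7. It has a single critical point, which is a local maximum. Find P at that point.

∂P/∂t = -4t - 2v - 5 = 0 and ∂P/∂v = -2t - 10v - 3 = 0, so (t, v) = (-11/9, -1/18).
The Hessian has P_{tt} = -4, P_{vv} = -10, P_{tv} = -2, giving D = 36 > 0 with P_{tt} < 0, so the point is a local maximum.
P(-11/9, -1/18) = -139/36.

-139/36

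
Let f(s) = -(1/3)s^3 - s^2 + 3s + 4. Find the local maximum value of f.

17/3

f'(s) = -s^2 - 2s + 3 = 0 at s = -3, 1.
f''(s) = -2s - 2. f''(-3) = 4 > 0 ⇒ local minimum; f''(1) = -4 < 0 ⇒ local maximum.
So the local maximum value is f(1) = 17/3.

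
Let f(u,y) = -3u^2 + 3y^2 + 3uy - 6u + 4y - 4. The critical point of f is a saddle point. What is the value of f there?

-16/15

∂f/∂u = -6u + 3y - 6 = 0 and ∂f/∂y = 3u + 6y + 4 = 0, so (u, y) = (-16/15, -2/15).
The Hessian has f_{uu} = -6, f_{yy} = 6, f_{uy} = 3, giving D = -45 < 0, so the point is a saddle point.
f(-16/15, -2/15) = -16/15.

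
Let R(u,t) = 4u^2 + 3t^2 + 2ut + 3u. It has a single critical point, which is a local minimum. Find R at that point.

∂R/∂u = 8u + 2t + 3 = 0 and ∂R/∂t = 2u + 6t = 0, so (u, t) = (-9/22, 3/22).
The Hessian has R_{uu} = 8, R_{tt} = 6, R_{ut} = 2, giving D = 44 > 0 with R_{uu} > 0, so the point is a local minimum.
R(-9/22, 3/22) = -27/44.

-27/44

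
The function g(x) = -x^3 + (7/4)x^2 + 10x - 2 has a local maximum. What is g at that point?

293/16

Critical points: g'(x) = -3x^2 + (7/2)x + 10 vanishes at x = -4/3, 5/2.
g''(x) = -6x + 7/2. g''(-4/3) = 23/2 > 0 ⇒ local minimum; g''(5/2) = -23/2 < 0 ⇒ local maximum.
Thus g has its local maximum at x = 5/2, with value 293/16.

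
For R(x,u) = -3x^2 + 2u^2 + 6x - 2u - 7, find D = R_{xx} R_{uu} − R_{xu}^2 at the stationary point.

-24

∂R/∂x = -6x + 6 = 0 and ∂R/∂u = 4u - 2 = 0, so (x, u) = (1, 1/2).
The Hessian has R_{xx} = -6, R_{uu} = 4, R_{xu} = 0, giving D = -24 < 0, so the point is a saddle point.
D = (-6)·(4) − (0)^2 = -24.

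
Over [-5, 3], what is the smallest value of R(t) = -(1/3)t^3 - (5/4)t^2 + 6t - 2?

-74/3

The derivative is -t^2 - (5/2)t + 6, which vanishes at t = -4 and t = 3/2.
Evaluating at the critical points and endpoints: R(-5) = -259/12,  R(-4) = -74/3,  R(3/2) = 49/16,  R(3) = -17/4.
So the minimum is R(-4) = -74/3.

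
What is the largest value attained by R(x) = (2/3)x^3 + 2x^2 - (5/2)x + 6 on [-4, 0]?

R'(x) = 2x^2 + 4x - 5/2, whose only zero in [-4, 0] is x = -5/2.
Evaluating at the critical points and endpoints: R(-4) = 16/3,  R(-5/2) = 43/3,  R(0) = 6.
Hence the absolute maximum is 43/3 at x = -5/2.

43/3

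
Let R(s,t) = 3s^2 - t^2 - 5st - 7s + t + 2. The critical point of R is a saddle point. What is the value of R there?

-7/37

∂R/∂s = 6s - 5t - 7 = 0 and ∂R/∂t = -5s - 2t + 1 = 0, so (s, t) = (19/37, -29/37).
The Hessian has R_{ss} = 6, R_{tt} = -2, R_{st} = -5, giving D = -37 < 0, so the point is a saddle point.
R(19/37, -29/37) = -7/37.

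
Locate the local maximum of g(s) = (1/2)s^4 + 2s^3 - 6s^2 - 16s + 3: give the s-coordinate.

g'(s) = 2s^3 + 6s^2 - 12s - 16 = 0 at s = -4, -1, 2.
Second-derivative test with g''(s) = 6s^2 + 12s - 12: g''(-4) = 36 > 0 ⇒ local minimum; g''(-1) = -18 < 0 ⇒ local maximum; g''(2) = 36 > 0 ⇒ local minimum.
Thus g has its local maximum at s = -1, with value 23/2.

-1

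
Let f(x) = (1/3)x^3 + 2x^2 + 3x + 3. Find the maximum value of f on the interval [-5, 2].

59/3

f'(x) = x^2 + 4x + 3, which vanishes at x = -3 and x = -1.
Compare values at every candidate in [-5, 2]: f(-5) = -11/3, f(-3) = 3, f(-1) = 5/3, f(2) = 59/3.
Hence the absolute maximum is 59/3 at x = 2.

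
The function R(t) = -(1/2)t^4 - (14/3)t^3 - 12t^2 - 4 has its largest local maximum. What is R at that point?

R'(t) = -2t^3 - 14t^2 - 24t. Setting R'(t) = 0 gives t ∈ {-4, -3, 0}.
R''(t) = -6t^2 - 28t - 24. R''(-4) = -8 < 0 ⇒ local maximum; R''(-3) = 6 > 0 ⇒ local minimum; R''(0) = -24 < 0 ⇒ local maximum.
So the largest local maximum value is R(0) = -4.

-4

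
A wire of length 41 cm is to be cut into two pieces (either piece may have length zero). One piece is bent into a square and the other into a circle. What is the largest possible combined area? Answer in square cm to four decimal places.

Let x be the length used for the square. Square side x/4; circle radius (41−x)/(2π).
A(x) = (x/4)² + π·((41−x)/(2π))² = x²/16 + (41−x)²/(4π) for 0 ≤ x ≤ 41. A'(x) = x/8 − (41−x)/(2π) = 0 gives x = 4·41/(π+4) ≈ 22.9641.
A'' > 0, so the interior critical point is a minimum; the maximum is at an endpoint. A(0) = 133.7697 and A(41) = 105.0625, so the largest area is 133.7697.

133.7697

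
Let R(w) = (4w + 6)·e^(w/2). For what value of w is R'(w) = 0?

R'(w) = 4·e^(w/2) + (4w + 6)·(1/2)·e^(w/2) = (2w + 7)·e^(w/2). Since e^(w/2) > 0, the only critical point is w = -7/2.
R''(-7/2) has the same sign as 2 > 0, so this is a local minimum.
R(-7/2) = (-8)·e^(-7/4) ≈ -1.3902.

-7/2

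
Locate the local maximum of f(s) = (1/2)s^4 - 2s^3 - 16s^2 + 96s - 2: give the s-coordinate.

f'(s) = 2s^3 - 6s^2 - 32s + 96 = 0 at s = -4, 3, 4.
f''(s) = 6s^2 - 12s - 32. f''(-4) = 112 > 0 ⇒ local minimum; f''(3) = -14 < 0 ⇒ local maximum; f''(4) = 16 > 0 ⇒ local minimum.
So the local maximum value is f(3) = 257/2.

3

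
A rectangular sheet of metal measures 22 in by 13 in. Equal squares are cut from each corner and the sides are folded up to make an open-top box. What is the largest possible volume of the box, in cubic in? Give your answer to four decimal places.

With cut size x, the volume is V(x) = x(22 − 2x)(13 − 2x) for 0 < x < 6.5.
V'(x) = 12x^2 − 140x + 286. Setting V'(x) = 0 gives x ≈ 2.6405 (the root in (0, 6.5)).
V''(x) = 24x − 140 is negative there, so this is the maximum; V ≈ 340.7670.

340.7670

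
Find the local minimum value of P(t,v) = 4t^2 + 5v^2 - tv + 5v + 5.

∂P/∂t = 8t - v = 0 and ∂P/∂v = -t + 10v + 5 = 0, so (t, v) = (-5/79, -40/79).
The Hessian has P_{tt} = 8, P_{vv} = 10, P_{tv} = -1, giving D = 79 > 0 with P_{tt} > 0, so the point is a local minimum.
P(-5/79, -40/79) = 295/79.

295/79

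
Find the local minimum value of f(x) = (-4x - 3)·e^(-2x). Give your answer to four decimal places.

Differentiating with the product rule gives f'(x) = (8x + 2)·e^(-2x). Since e^(-2x) > 0, the only critical point is x = -1/4.
f''(-1/4) has the same sign as 8 > 0, so this is a local minimum.
f(-1/4) = (-2)·e^(1/2) ≈ -3.2974.

-3.2974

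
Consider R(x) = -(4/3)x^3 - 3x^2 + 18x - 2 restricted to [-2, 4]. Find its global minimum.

R'(x) = -4x^2 - 6x + 18, whose only zero in [-2, 4] is x = 3/2.
Compare values at every candidate in [-2, 4]: R(-2) = -118/3, R(3/2) = 55/4, R(4) = -190/3.
The minimum over the interval is -190/3, attained at x = 4.

-190/3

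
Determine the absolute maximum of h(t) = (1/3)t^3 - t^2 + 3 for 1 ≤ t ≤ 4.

25/3

Differentiating, h'(t) = t^2 - 2t; whose only zero in [1, 4] is t = 2.
Candidates: h(1) = 7/3; h(2) = 5/3; h(4) = 25/3.
The maximum over the interval is 25/3, attained at t = 4.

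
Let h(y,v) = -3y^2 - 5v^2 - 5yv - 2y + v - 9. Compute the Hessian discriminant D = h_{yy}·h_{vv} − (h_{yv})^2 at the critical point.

35

∂h/∂y = -6y - 5v - 2 = 0 and ∂h/∂v = -5y - 10v + 1 = 0, so (y, v) = (-5/7, 16/35).
The Hessian has h_{yy} = -6, h_{vv} = -10, h_{yv} = -5, giving D = 35 > 0 with h_{yy} < 0, so the point is a local maximum.
D = (-6)·(-10) − (-5)^2 = 35.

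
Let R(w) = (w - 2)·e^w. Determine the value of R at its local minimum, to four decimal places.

R'(w) = 1·e^w + (w - 2)·1·e^w = (w - 1)·e^w. Since e^w > 0, the only critical point is w = 1.
R''(1) has the same sign as 1 > 0, so this is a local minimum.
R(1) = (-1)·e^(1) ≈ -2.7183.

-2.7183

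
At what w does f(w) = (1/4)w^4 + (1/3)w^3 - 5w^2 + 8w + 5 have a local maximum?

1

f'(w) = w^3 + w^2 - 10w + 8. Setting f'(w) = 0 gives w ∈ {-4, 1, 2}.
Since f''(w) = 3w^2 + 2w - 10, we get f''(-4) = 30 > 0 ⇒ local minimum; f''(1) = -5 < 0 ⇒ local maximum; f''(2) = 6 > 0 ⇒ local minimum.
Thus f has its local maximum at w = 1, with value 103/12.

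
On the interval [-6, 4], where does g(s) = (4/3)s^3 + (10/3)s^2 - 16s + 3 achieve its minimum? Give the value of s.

Differentiating, g'(s) = 4s^2 + (20/3)s - 16; which vanishes at s = -3 and s = 4/3.
Evaluating at the critical points and endpoints: g(-6) = -69; g(-3) = 45; g(4/3) = -749/81; g(4) = 233/3.
So the minimum is g(-6) = -69.

-6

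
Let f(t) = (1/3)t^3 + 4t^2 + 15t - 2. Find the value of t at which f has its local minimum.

Critical points: f'(t) = t^2 + 8t + 15 vanishes at t = -5, -3.
Second-derivative test with f''(t) = 2t + 8: f''(-5) = -2 < 0 ⇒ local maximum; f''(-3) = 2 > 0 ⇒ local minimum.
The local minimum is f(-3) = -20.

-3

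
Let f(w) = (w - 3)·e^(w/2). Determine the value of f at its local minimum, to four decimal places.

-3.2974

Differentiating with the product rule gives f'(w) = ((1/2)w - 1/2)·e^(w/2). Since e^(w/2) > 0, the only critical point is w = 1.
f''(1) has the same sign as 1/2 > 0, so this is a local minimum.
f(1) = (-2)·e^(1/2) ≈ -3.2974.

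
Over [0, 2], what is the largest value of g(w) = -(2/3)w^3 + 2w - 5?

-11/3

g'(w) = -2w^2 + 2, whose only zero in [0, 2] is w = 1.
Compare values at every candidate in [0, 2]: g(0) = -5; g(1) = -11/3; g(2) = -19/3.
The maximum over the interval is -11/3, attained at w = 1.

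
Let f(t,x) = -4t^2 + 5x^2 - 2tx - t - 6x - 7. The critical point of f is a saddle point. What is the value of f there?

-715/84

∂f/∂t = -8t - 2x - 1 = 0 and ∂f/∂x = -2t + 10x - 6 = 0, so (t, x) = (-11/42, 23/42).
The Hessian has f_{tt} = -8, f_{xx} = 10, f_{tx} = -2, giving D = -84 < 0, so the point is a saddle point.
f(-11/42, 23/42) = -715/84.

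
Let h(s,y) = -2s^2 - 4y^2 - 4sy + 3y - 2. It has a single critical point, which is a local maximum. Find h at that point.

∂h/∂s = -4s - 4y = 0 and ∂h/∂y = -4s - 8y + 3 = 0, so (s, y) = (-3/4, 3/4).
The Hessian has h_{ss} = -4, h_{yy} = -8, h_{sy} = -4, giving D = 16 > 0 with h_{ss} < 0, so the point is a local maximum.
h(-3/4, 3/4) = -7/8.

-7/8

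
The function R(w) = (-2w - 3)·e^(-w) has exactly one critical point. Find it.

R'(w) = (-2)·e^(-w) + (-2w - 3)·(-1)·e^(-w) = (2w + 1)·e^(-w). Since e^(-w) > 0, the only critical point is w = -1/2.
R''(-1/2) has the same sign as 2 > 0, so this is a local minimum.
R(-1/2) = (-2)·e^(1/2) ≈ -3.2974.

-1/2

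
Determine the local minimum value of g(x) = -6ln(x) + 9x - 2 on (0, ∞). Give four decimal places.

6.4328

g'(x) = -6/x + 9 = 0 gives x = 2/3.
g''(x) = 6/x², which is positive for x > 0, so this is a local minimum.
g(2/3) = -6·ln(2/3) + 6 - 2 ≈ 6.4328.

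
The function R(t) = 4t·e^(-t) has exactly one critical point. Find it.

1

By the product rule, R'(t) = (-4t + 4)·e^(-t). Since e^(-t) > 0, the only critical point is t = 1.
R''(1) has the same sign as -4 < 0, so this is a local maximum.
R(1) = (4)·e^(-1) ≈ 1.4715.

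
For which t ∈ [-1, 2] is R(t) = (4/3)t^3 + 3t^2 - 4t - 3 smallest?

1/2

R'(t) = 4t^2 + 6t - 4, whose only zero in [-1, 2] is t = 1/2.
Candidates: R(-1) = 8/3,  R(1/2) = -49/12,  R(2) = 35/3.
So the minimum is R(1/2) = -49/12.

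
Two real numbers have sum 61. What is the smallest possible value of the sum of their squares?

3721/2

With a + b = 61, a^2 + b^2 = a^2 + (61 − a)^2.
The derivative 2a − 2(61 − a) = 4a − 122 vanishes at a = 61/2; second derivative 4 > 0, a minimum.
The minimum is 2·(61/2)^2 = 3721/2.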